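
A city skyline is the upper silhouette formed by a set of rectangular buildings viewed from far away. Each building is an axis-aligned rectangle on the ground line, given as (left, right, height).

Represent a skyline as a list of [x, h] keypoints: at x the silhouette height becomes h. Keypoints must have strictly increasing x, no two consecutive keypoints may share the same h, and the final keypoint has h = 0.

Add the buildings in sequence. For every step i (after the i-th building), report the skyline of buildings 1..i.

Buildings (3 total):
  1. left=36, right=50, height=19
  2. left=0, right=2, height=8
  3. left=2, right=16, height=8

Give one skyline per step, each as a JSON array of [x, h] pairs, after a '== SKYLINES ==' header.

== SKYLINES ==
[[36,19],[50,0]]
[[0,8],[2,0],[36,19],[50,0]]
[[0,8],[16,0],[36,19],[50,0]]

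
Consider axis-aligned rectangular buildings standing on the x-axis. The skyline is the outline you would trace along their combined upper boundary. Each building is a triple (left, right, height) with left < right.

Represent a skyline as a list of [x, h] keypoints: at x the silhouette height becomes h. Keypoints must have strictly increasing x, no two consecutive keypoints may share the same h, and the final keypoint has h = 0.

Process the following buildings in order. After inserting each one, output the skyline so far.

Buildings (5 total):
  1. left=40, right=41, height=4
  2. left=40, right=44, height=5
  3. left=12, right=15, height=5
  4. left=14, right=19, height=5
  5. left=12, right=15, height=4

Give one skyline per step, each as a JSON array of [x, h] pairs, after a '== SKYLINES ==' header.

== SKYLINES ==
[[40,4],[41,0]]
[[40,5],[44,0]]
[[12,5],[15,0],[40,5],[44,0]]
[[12,5],[19,0],[40,5],[44,0]]
[[12,5],[19,0],[40,5],[44,0]]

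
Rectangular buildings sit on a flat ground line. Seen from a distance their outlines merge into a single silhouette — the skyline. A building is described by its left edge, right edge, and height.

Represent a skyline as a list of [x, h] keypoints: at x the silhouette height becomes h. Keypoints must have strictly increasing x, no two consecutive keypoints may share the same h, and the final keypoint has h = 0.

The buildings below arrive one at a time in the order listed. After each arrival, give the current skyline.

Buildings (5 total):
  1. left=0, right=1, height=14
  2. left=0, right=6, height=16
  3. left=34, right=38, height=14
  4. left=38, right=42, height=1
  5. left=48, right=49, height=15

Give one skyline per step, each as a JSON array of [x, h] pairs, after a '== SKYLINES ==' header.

== SKYLINES ==
[[0,14],[1,0]]
[[0,16],[6,0]]
[[0,16],[6,0],[34,14],[38,0]]
[[0,16],[6,0],[34,14],[38,1],[42,0]]
[[0,16],[6,0],[34,14],[38,1],[42,0],[48,15],[49,0]]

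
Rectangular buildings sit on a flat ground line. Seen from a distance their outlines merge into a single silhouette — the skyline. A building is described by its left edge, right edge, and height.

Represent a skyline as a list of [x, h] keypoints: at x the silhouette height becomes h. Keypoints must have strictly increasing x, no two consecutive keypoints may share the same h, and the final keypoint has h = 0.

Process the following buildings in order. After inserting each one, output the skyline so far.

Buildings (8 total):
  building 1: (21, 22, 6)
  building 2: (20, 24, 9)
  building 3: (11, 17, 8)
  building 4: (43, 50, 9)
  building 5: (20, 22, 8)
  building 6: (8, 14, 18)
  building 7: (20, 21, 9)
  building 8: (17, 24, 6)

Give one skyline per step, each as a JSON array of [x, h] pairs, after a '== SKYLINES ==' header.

== SKYLINES ==
[[21,6],[22,0]]
[[20,9],[24,0]]
[[11,8],[17,0],[20,9],[24,0]]
[[11,8],[17,0],[20,9],[24,0],[43,9],[50,0]]
[[11,8],[17,0],[20,9],[24,0],[43,9],[50,0]]
[[8,18],[14,8],[17,0],[20,9],[24,0],[43,9],[50,0]]
[[8,18],[14,8],[17,0],[20,9],[24,0],[43,9],[50,0]]
[[8,18],[14,8],[17,6],[20,9],[24,0],[43,9],[50,0]]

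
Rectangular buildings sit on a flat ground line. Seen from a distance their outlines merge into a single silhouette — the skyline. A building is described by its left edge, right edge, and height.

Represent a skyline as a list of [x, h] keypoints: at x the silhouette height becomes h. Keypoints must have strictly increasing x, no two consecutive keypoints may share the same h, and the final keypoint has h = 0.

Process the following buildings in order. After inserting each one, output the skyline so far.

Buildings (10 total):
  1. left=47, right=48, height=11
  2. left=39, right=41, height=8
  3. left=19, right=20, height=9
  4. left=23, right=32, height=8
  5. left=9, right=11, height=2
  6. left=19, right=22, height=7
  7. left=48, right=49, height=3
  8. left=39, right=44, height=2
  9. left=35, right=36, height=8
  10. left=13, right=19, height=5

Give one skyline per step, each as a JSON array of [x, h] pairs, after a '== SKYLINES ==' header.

== SKYLINES ==
[[47,11],[48,0]]
[[39,8],[41,0],[47,11],[48,0]]
[[19,9],[20,0],[39,8],[41,0],[47,11],[48,0]]
[[19,9],[20,0],[23,8],[32,0],[39,8],[41,0],[47,11],[48,0]]
[[9,2],[11,0],[19,9],[20,0],[23,8],[32,0],[39,8],[41,0],[47,11],[48,0]]
[[9,2],[11,0],[19,9],[20,7],[22,0],[23,8],[32,0],[39,8],[41,0],[47,11],[48,0]]
[[9,2],[11,0],[19,9],[20,7],[22,0],[23,8],[32,0],[39,8],[41,0],[47,11],[48,3],[49,0]]
[[9,2],[11,0],[19,9],[20,7],[22,0],[23,8],[32,0],[39,8],[41,2],[44,0],[47,11],[48,3],[49,0]]
[[9,2],[11,0],[19,9],[20,7],[22,0],[23,8],[32,0],[35,8],[36,0],[39,8],[41,2],[44,0],[47,11],[48,3],[49,0]]
[[9,2],[11,0],[13,5],[19,9],[20,7],[22,0],[23,8],[32,0],[35,8],[36,0],[39,8],[41,2],[44,0],[47,11],[48,3],[49,0]]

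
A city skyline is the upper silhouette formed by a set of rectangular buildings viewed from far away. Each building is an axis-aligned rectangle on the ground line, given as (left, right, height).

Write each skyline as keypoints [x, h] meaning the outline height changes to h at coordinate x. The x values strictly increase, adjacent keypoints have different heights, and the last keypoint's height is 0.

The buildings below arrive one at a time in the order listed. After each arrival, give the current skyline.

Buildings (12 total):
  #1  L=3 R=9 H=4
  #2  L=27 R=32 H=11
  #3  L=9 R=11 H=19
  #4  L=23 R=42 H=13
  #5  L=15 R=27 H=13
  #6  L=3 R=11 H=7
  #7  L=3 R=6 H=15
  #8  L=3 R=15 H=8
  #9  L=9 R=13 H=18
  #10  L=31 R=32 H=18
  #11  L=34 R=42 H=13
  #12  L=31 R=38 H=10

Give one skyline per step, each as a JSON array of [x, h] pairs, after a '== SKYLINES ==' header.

== SKYLINES ==
[[3,4],[9,0]]
[[3,4],[9,0],[27,11],[32,0]]
[[3,4],[9,19],[11,0],[27,11],[32,0]]
[[3,4],[9,19],[11,0],[23,13],[42,0]]
[[3,4],[9,19],[11,0],[15,13],[42,0]]
[[3,7],[9,19],[11,0],[15,13],[42,0]]
[[3,15],[6,7],[9,19],[11,0],[15,13],[42,0]]
[[3,15],[6,8],[9,19],[11,8],[15,13],[42,0]]
[[3,15],[6,8],[9,19],[11,18],[13,8],[15,13],[42,0]]
[[3,15],[6,8],[9,19],[11,18],[13,8],[15,13],[31,18],[32,13],[42,0]]
[[3,15],[6,8],[9,19],[11,18],[13,8],[15,13],[31,18],[32,13],[42,0]]
[[3,15],[6,8],[9,19],[11,18],[13,8],[15,13],[31,18],[32,13],[42,0]]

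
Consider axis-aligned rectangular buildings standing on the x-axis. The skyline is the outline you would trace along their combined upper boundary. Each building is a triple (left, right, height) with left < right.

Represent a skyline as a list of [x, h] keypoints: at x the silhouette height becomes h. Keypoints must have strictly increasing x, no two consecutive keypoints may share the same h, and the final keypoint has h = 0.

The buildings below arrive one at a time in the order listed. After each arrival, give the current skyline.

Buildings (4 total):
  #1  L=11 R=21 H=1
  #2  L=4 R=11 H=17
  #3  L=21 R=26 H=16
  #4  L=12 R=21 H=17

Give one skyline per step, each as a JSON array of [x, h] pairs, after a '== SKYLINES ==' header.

== SKYLINES ==
[[11,1],[21,0]]
[[4,17],[11,1],[21,0]]
[[4,17],[11,1],[21,16],[26,0]]
[[4,17],[11,1],[12,17],[21,16],[26,0]]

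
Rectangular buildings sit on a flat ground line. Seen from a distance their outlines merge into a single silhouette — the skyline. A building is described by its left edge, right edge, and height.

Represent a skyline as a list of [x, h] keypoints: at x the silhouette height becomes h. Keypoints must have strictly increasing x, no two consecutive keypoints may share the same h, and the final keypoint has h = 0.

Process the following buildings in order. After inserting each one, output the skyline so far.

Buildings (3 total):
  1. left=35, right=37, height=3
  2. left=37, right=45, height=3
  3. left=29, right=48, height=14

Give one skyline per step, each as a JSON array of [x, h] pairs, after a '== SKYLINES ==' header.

== SKYLINES ==
[[35,3],[37,0]]
[[35,3],[45,0]]
[[29,14],[48,0]]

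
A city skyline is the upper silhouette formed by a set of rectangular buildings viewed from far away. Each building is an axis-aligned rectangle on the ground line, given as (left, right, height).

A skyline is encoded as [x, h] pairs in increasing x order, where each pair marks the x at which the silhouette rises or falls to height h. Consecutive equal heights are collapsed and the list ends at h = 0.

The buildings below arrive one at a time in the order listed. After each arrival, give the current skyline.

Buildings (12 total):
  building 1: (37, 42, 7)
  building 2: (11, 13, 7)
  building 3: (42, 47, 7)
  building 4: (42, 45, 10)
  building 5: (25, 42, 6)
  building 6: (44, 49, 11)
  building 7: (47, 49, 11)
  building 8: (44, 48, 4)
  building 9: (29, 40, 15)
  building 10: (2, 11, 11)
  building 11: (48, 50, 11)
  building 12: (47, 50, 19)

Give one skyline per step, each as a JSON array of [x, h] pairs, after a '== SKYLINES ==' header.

== SKYLINES ==
[[37,7],[42,0]]
[[11,7],[13,0],[37,7],[42,0]]
[[11,7],[13,0],[37,7],[47,0]]
[[11,7],[13,0],[37,7],[42,10],[45,7],[47,0]]
[[11,7],[13,0],[25,6],[37,7],[42,10],[45,7],[47,0]]
[[11,7],[13,0],[25,6],[37,7],[42,10],[44,11],[49,0]]
[[11,7],[13,0],[25,6],[37,7],[42,10],[44,11],[49,0]]
[[11,7],[13,0],[25,6],[37,7],[42,10],[44,11],[49,0]]
[[11,7],[13,0],[25,6],[29,15],[40,7],[42,10],[44,11],[49,0]]
[[2,11],[11,7],[13,0],[25,6],[29,15],[40,7],[42,10],[44,11],[49,0]]
[[2,11],[11,7],[13,0],[25,6],[29,15],[40,7],[42,10],[44,11],[50,0]]
[[2,11],[11,7],[13,0],[25,6],[29,15],[40,7],[42,10],[44,11],[47,19],[50,0]]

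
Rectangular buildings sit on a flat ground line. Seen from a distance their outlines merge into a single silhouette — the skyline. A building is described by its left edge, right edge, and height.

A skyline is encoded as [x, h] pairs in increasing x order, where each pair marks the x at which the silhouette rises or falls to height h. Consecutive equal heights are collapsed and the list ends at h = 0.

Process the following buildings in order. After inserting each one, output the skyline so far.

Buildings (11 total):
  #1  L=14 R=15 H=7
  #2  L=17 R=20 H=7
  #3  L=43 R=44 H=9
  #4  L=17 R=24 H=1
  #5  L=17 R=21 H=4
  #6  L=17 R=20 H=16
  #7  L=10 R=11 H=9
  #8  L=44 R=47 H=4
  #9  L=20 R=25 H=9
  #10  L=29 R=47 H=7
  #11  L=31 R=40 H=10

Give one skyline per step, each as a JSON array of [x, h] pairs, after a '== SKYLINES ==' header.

== SKYLINES ==
[[14,7],[15,0]]
[[14,7],[15,0],[17,7],[20,0]]
[[14,7],[15,0],[17,7],[20,0],[43,9],[44,0]]
[[14,7],[15,0],[17,7],[20,1],[24,0],[43,9],[44,0]]
[[14,7],[15,0],[17,7],[20,4],[21,1],[24,0],[43,9],[44,0]]
[[14,7],[15,0],[17,16],[20,4],[21,1],[24,0],[43,9],[44,0]]
[[10,9],[11,0],[14,7],[15,0],[17,16],[20,4],[21,1],[24,0],[43,9],[44,0]]
[[10,9],[11,0],[14,7],[15,0],[17,16],[20,4],[21,1],[24,0],[43,9],[44,4],[47,0]]
[[10,9],[11,0],[14,7],[15,0],[17,16],[20,9],[25,0],[43,9],[44,4],[47,0]]
[[10,9],[11,0],[14,7],[15,0],[17,16],[20,9],[25,0],[29,7],[43,9],[44,7],[47,0]]
[[10,9],[11,0],[14,7],[15,0],[17,16],[20,9],[25,0],[29,7],[31,10],[40,7],[43,9],[44,7],[47,0]]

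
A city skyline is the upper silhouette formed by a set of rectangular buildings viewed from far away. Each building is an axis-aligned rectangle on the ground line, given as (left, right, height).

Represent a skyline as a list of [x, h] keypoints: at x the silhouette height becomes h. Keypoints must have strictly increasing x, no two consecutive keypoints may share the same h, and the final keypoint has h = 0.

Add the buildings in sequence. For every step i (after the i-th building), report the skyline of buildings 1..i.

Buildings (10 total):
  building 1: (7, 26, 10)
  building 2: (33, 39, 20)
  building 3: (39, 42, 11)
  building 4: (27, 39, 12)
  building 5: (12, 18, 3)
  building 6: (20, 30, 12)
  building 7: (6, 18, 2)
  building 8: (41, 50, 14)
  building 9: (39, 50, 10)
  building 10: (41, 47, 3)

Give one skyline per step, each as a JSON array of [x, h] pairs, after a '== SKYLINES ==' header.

== SKYLINES ==
[[7,10],[26,0]]
[[7,10],[26,0],[33,20],[39,0]]
[[7,10],[26,0],[33,20],[39,11],[42,0]]
[[7,10],[26,0],[27,12],[33,20],[39,11],[42,0]]
[[7,10],[26,0],[27,12],[33,20],[39,11],[42,0]]
[[7,10],[20,12],[33,20],[39,11],[42,0]]
[[6,2],[7,10],[20,12],[33,20],[39,11],[42,0]]
[[6,2],[7,10],[20,12],[33,20],[39,11],[41,14],[50,0]]
[[6,2],[7,10],[20,12],[33,20],[39,11],[41,14],[50,0]]
[[6,2],[7,10],[20,12],[33,20],[39,11],[41,14],[50,0]]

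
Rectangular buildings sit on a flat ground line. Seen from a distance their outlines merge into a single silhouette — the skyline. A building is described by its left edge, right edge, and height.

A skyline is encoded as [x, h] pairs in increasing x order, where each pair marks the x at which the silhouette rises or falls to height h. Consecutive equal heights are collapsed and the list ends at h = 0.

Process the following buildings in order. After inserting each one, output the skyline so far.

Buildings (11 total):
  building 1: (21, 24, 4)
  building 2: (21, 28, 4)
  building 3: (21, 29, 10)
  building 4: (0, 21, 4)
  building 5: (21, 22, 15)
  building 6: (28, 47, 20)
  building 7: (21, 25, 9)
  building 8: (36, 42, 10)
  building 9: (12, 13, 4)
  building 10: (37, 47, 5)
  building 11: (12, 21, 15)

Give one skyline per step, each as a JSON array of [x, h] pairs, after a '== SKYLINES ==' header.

== SKYLINES ==
[[21,4],[24,0]]
[[21,4],[28,0]]
[[21,10],[29,0]]
[[0,4],[21,10],[29,0]]
[[0,4],[21,15],[22,10],[29,0]]
[[0,4],[21,15],[22,10],[28,20],[47,0]]
[[0,4],[21,15],[22,10],[28,20],[47,0]]
[[0,4],[21,15],[22,10],[28,20],[47,0]]
[[0,4],[21,15],[22,10],[28,20],[47,0]]
[[0,4],[21,15],[22,10],[28,20],[47,0]]
[[0,4],[12,15],[22,10],[28,20],[47,0]]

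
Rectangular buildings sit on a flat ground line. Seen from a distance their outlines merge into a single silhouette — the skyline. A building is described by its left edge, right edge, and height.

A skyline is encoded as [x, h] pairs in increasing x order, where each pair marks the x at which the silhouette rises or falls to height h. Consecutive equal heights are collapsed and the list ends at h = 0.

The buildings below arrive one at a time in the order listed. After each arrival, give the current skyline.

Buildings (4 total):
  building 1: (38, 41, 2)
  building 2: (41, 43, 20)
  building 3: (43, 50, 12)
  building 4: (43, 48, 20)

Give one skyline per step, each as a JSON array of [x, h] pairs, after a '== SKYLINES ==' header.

== SKYLINES ==
[[38,2],[41,0]]
[[38,2],[41,20],[43,0]]
[[38,2],[41,20],[43,12],[50,0]]
[[38,2],[41,20],[48,12],[50,0]]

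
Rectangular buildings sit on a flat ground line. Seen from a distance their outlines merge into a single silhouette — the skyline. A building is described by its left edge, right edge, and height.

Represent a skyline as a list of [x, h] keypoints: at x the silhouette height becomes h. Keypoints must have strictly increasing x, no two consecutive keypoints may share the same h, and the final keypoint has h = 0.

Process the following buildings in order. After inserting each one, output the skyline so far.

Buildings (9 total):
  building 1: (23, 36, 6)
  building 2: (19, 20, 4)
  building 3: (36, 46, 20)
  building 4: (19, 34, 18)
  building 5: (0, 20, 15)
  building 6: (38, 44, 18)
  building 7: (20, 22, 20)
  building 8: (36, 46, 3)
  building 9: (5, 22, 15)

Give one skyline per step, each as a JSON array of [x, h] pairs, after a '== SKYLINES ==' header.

== SKYLINES ==
[[23,6],[36,0]]
[[19,4],[20,0],[23,6],[36,0]]
[[19,4],[20,0],[23,6],[36,20],[46,0]]
[[19,18],[34,6],[36,20],[46,0]]
[[0,15],[19,18],[34,6],[36,20],[46,0]]
[[0,15],[19,18],[34,6],[36,20],[46,0]]
[[0,15],[19,18],[20,20],[22,18],[34,6],[36,20],[46,0]]
[[0,15],[19,18],[20,20],[22,18],[34,6],[36,20],[46,0]]
[[0,15],[19,18],[20,20],[22,18],[34,6],[36,20],[46,0]]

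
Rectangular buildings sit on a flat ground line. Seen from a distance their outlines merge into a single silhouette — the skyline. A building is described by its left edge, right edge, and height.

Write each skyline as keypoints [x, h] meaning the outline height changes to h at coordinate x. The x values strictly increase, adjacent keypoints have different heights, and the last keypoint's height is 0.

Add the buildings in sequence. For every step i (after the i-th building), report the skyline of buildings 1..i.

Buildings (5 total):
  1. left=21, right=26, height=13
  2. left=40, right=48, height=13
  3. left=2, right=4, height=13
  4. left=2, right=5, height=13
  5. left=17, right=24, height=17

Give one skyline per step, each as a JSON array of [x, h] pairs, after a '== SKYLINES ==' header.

== SKYLINES ==
[[21,13],[26,0]]
[[21,13],[26,0],[40,13],[48,0]]
[[2,13],[4,0],[21,13],[26,0],[40,13],[48,0]]
[[2,13],[5,0],[21,13],[26,0],[40,13],[48,0]]
[[2,13],[5,0],[17,17],[24,13],[26,0],[40,13],[48,0]]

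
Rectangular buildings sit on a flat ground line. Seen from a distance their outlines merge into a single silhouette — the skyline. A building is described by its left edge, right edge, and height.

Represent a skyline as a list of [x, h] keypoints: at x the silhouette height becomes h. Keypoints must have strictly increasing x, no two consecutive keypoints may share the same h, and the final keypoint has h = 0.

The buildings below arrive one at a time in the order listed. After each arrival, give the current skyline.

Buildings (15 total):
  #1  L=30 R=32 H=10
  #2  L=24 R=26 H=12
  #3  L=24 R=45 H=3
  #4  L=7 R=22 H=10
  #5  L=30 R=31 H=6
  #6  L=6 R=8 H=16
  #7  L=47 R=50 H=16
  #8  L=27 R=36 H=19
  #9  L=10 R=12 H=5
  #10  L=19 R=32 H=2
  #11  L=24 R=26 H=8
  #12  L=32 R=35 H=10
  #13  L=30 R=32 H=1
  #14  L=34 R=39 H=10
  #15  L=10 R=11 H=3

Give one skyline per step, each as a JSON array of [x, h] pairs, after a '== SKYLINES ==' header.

== SKYLINES ==
[[30,10],[32,0]]
[[24,12],[26,0],[30,10],[32,0]]
[[24,12],[26,3],[30,10],[32,3],[45,0]]
[[7,10],[22,0],[24,12],[26,3],[30,10],[32,3],[45,0]]
[[7,10],[22,0],[24,12],[26,3],[30,10],[32,3],[45,0]]
[[6,16],[8,10],[22,0],[24,12],[26,3],[30,10],[32,3],[45,0]]
[[6,16],[8,10],[22,0],[24,12],[26,3],[30,10],[32,3],[45,0],[47,16],[50,0]]
[[6,16],[8,10],[22,0],[24,12],[26,3],[27,19],[36,3],[45,0],[47,16],[50,0]]
[[6,16],[8,10],[22,0],[24,12],[26,3],[27,19],[36,3],[45,0],[47,16],[50,0]]
[[6,16],[8,10],[22,2],[24,12],[26,3],[27,19],[36,3],[45,0],[47,16],[50,0]]
[[6,16],[8,10],[22,2],[24,12],[26,3],[27,19],[36,3],[45,0],[47,16],[50,0]]
[[6,16],[8,10],[22,2],[24,12],[26,3],[27,19],[36,3],[45,0],[47,16],[50,0]]
[[6,16],[8,10],[22,2],[24,12],[26,3],[27,19],[36,3],[45,0],[47,16],[50,0]]
[[6,16],[8,10],[22,2],[24,12],[26,3],[27,19],[36,10],[39,3],[45,0],[47,16],[50,0]]
[[6,16],[8,10],[22,2],[24,12],[26,3],[27,19],[36,10],[39,3],[45,0],[47,16],[50,0]]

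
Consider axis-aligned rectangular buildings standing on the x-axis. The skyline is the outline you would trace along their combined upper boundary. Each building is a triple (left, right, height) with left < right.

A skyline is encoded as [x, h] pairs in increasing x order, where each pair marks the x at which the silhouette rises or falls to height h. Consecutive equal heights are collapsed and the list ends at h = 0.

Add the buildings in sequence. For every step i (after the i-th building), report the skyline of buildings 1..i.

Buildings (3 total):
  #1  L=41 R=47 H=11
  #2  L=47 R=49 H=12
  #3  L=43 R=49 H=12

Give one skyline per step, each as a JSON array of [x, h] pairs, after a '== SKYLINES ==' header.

== SKYLINES ==
[[41,11],[47,0]]
[[41,11],[47,12],[49,0]]
[[41,11],[43,12],[49,0]]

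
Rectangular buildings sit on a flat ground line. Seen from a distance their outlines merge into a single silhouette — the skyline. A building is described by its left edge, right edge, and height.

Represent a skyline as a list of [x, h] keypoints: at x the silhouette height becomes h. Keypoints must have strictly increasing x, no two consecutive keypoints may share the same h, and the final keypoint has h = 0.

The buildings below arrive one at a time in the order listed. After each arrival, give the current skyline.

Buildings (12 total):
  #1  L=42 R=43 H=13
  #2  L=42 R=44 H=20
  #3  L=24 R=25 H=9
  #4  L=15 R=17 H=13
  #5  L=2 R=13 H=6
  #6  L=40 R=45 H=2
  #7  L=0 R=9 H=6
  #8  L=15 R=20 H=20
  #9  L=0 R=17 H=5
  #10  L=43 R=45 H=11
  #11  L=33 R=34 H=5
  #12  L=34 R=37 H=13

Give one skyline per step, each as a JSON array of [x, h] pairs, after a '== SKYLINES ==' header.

== SKYLINES ==
[[42,13],[43,0]]
[[42,20],[44,0]]
[[24,9],[25,0],[42,20],[44,0]]
[[15,13],[17,0],[24,9],[25,0],[42,20],[44,0]]
[[2,6],[13,0],[15,13],[17,0],[24,9],[25,0],[42,20],[44,0]]
[[2,6],[13,0],[15,13],[17,0],[24,9],[25,0],[40,2],[42,20],[44,2],[45,0]]
[[0,6],[13,0],[15,13],[17,0],[24,9],[25,0],[40,2],[42,20],[44,2],[45,0]]
[[0,6],[13,0],[15,20],[20,0],[24,9],[25,0],[40,2],[42,20],[44,2],[45,0]]
[[0,6],[13,5],[15,20],[20,0],[24,9],[25,0],[40,2],[42,20],[44,2],[45,0]]
[[0,6],[13,5],[15,20],[20,0],[24,9],[25,0],[40,2],[42,20],[44,11],[45,0]]
[[0,6],[13,5],[15,20],[20,0],[24,9],[25,0],[33,5],[34,0],[40,2],[42,20],[44,11],[45,0]]
[[0,6],[13,5],[15,20],[20,0],[24,9],[25,0],[33,5],[34,13],[37,0],[40,2],[42,20],[44,11],[45,0]]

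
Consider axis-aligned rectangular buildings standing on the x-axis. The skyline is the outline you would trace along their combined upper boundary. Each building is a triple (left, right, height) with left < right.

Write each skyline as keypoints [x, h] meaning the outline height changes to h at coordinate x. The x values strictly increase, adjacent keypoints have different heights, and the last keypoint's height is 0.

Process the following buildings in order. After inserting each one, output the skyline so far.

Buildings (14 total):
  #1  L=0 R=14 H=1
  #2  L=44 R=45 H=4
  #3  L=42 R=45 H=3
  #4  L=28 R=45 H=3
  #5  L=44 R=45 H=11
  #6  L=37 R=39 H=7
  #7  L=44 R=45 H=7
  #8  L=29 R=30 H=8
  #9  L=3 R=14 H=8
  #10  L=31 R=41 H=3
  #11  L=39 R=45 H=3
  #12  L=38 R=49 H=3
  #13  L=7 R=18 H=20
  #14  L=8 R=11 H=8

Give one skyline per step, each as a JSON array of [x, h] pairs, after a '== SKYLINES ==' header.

== SKYLINES ==
[[0,1],[14,0]]
[[0,1],[14,0],[44,4],[45,0]]
[[0,1],[14,0],[42,3],[44,4],[45,0]]
[[0,1],[14,0],[28,3],[44,4],[45,0]]
[[0,1],[14,0],[28,3],[44,11],[45,0]]
[[0,1],[14,0],[28,3],[37,7],[39,3],[44,11],[45,0]]
[[0,1],[14,0],[28,3],[37,7],[39,3],[44,11],[45,0]]
[[0,1],[14,0],[28,3],[29,8],[30,3],[37,7],[39,3],[44,11],[45,0]]
[[0,1],[3,8],[14,0],[28,3],[29,8],[30,3],[37,7],[39,3],[44,11],[45,0]]
[[0,1],[3,8],[14,0],[28,3],[29,8],[30,3],[37,7],[39,3],[44,11],[45,0]]
[[0,1],[3,8],[14,0],[28,3],[29,8],[30,3],[37,7],[39,3],[44,11],[45,0]]
[[0,1],[3,8],[14,0],[28,3],[29,8],[30,3],[37,7],[39,3],[44,11],[45,3],[49,0]]
[[0,1],[3,8],[7,20],[18,0],[28,3],[29,8],[30,3],[37,7],[39,3],[44,11],[45,3],[49,0]]
[[0,1],[3,8],[7,20],[18,0],[28,3],[29,8],[30,3],[37,7],[39,3],[44,11],[45,3],[49,0]]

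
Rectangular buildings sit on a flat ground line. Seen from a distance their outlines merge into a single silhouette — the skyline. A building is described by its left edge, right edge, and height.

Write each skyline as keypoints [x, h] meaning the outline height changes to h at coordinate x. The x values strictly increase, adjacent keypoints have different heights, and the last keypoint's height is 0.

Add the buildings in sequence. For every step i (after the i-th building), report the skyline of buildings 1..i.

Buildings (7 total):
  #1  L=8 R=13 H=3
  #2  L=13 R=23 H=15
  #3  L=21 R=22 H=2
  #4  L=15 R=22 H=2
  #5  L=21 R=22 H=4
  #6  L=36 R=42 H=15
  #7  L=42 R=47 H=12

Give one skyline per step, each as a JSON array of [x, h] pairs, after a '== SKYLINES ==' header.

== SKYLINES ==
[[8,3],[13,0]]
[[8,3],[13,15],[23,0]]
[[8,3],[13,15],[23,0]]
[[8,3],[13,15],[23,0]]
[[8,3],[13,15],[23,0]]
[[8,3],[13,15],[23,0],[36,15],[42,0]]
[[8,3],[13,15],[23,0],[36,15],[42,12],[47,0]]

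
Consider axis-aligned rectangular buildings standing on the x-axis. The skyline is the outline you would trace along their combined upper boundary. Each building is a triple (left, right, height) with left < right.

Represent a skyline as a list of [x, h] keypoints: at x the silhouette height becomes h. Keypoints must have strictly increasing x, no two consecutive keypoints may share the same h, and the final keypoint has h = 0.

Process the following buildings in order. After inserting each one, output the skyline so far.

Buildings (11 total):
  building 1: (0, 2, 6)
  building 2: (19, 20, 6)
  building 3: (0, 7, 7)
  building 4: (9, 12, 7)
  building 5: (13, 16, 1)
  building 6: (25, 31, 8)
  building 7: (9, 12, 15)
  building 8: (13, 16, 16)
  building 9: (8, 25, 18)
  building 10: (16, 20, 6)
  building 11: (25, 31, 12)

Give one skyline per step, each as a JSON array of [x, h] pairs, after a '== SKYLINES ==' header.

== SKYLINES ==
[[0,6],[2,0]]
[[0,6],[2,0],[19,6],[20,0]]
[[0,7],[7,0],[19,6],[20,0]]
[[0,7],[7,0],[9,7],[12,0],[19,6],[20,0]]
[[0,7],[7,0],[9,7],[12,0],[13,1],[16,0],[19,6],[20,0]]
[[0,7],[7,0],[9,7],[12,0],[13,1],[16,0],[19,6],[20,0],[25,8],[31,0]]
[[0,7],[7,0],[9,15],[12,0],[13,1],[16,0],[19,6],[20,0],[25,8],[31,0]]
[[0,7],[7,0],[9,15],[12,0],[13,16],[16,0],[19,6],[20,0],[25,8],[31,0]]
[[0,7],[7,0],[8,18],[25,8],[31,0]]
[[0,7],[7,0],[8,18],[25,8],[31,0]]
[[0,7],[7,0],[8,18],[25,12],[31,0]]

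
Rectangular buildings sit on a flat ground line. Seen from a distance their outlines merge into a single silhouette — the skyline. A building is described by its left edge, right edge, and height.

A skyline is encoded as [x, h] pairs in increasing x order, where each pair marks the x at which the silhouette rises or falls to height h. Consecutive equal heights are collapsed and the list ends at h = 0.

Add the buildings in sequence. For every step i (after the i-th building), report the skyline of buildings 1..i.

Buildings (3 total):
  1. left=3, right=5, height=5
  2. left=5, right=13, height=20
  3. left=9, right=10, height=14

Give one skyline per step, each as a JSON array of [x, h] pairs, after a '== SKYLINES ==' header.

== SKYLINES ==
[[3,5],[5,0]]
[[3,5],[5,20],[13,0]]
[[3,5],[5,20],[13,0]]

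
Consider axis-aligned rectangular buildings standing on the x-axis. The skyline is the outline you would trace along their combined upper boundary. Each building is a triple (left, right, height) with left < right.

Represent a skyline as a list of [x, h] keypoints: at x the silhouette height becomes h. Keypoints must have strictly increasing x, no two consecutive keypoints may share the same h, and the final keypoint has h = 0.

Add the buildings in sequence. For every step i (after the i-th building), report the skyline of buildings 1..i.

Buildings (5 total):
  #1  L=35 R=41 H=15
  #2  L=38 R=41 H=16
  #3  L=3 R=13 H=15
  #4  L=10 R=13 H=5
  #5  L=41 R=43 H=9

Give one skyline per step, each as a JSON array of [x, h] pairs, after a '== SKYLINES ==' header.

== SKYLINES ==
[[35,15],[41,0]]
[[35,15],[38,16],[41,0]]
[[3,15],[13,0],[35,15],[38,16],[41,0]]
[[3,15],[13,0],[35,15],[38,16],[41,0]]
[[3,15],[13,0],[35,15],[38,16],[41,9],[43,0]]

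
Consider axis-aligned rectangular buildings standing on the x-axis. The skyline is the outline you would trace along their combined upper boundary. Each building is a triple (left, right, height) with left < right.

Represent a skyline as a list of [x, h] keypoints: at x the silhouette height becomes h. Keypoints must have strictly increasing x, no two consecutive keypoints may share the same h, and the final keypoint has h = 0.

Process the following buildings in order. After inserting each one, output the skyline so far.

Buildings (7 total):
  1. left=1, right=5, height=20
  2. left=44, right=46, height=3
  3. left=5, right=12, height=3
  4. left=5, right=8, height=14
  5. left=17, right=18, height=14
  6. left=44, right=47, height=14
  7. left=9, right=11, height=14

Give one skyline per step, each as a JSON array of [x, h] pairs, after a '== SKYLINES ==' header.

== SKYLINES ==
[[1,20],[5,0]]
[[1,20],[5,0],[44,3],[46,0]]
[[1,20],[5,3],[12,0],[44,3],[46,0]]
[[1,20],[5,14],[8,3],[12,0],[44,3],[46,0]]
[[1,20],[5,14],[8,3],[12,0],[17,14],[18,0],[44,3],[46,0]]
[[1,20],[5,14],[8,3],[12,0],[17,14],[18,0],[44,14],[47,0]]
[[1,20],[5,14],[8,3],[9,14],[11,3],[12,0],[17,14],[18,0],[44,14],[47,0]]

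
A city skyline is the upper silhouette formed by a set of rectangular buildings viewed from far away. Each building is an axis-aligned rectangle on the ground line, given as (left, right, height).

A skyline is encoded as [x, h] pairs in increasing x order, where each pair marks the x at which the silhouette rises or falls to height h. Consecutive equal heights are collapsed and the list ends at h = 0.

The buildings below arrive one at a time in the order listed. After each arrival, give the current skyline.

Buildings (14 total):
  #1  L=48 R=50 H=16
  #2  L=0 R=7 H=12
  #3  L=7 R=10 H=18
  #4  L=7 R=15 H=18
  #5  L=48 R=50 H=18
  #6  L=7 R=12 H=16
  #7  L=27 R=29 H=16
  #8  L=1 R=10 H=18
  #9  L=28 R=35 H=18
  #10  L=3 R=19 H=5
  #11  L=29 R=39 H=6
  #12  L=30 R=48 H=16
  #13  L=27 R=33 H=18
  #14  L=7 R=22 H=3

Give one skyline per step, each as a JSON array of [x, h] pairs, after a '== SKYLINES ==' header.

== SKYLINES ==
[[48,16],[50,0]]
[[0,12],[7,0],[48,16],[50,0]]
[[0,12],[7,18],[10,0],[48,16],[50,0]]
[[0,12],[7,18],[15,0],[48,16],[50,0]]
[[0,12],[7,18],[15,0],[48,18],[50,0]]
[[0,12],[7,18],[15,0],[48,18],[50,0]]
[[0,12],[7,18],[15,0],[27,16],[29,0],[48,18],[50,0]]
[[0,12],[1,18],[15,0],[27,16],[29,0],[48,18],[50,0]]
[[0,12],[1,18],[15,0],[27,16],[28,18],[35,0],[48,18],[50,0]]
[[0,12],[1,18],[15,5],[19,0],[27,16],[28,18],[35,0],[48,18],[50,0]]
[[0,12],[1,18],[15,5],[19,0],[27,16],[28,18],[35,6],[39,0],[48,18],[50,0]]
[[0,12],[1,18],[15,5],[19,0],[27,16],[28,18],[35,16],[48,18],[50,0]]
[[0,12],[1,18],[15,5],[19,0],[27,18],[35,16],[48,18],[50,0]]
[[0,12],[1,18],[15,5],[19,3],[22,0],[27,18],[35,16],[48,18],[50,0]]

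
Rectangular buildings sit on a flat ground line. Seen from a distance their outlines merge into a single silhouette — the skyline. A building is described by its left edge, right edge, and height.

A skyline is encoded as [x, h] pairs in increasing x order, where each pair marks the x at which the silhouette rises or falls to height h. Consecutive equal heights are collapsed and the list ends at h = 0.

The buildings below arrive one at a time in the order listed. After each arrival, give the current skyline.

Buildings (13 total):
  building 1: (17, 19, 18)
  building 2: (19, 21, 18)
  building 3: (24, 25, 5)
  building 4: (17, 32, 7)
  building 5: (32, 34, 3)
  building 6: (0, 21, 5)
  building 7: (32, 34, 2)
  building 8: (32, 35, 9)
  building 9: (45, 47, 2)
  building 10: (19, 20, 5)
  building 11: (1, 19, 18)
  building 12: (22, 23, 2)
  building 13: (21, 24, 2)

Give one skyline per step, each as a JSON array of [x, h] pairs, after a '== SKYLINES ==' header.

== SKYLINES ==
[[17,18],[19,0]]
[[17,18],[21,0]]
[[17,18],[21,0],[24,5],[25,0]]
[[17,18],[21,7],[32,0]]
[[17,18],[21,7],[32,3],[34,0]]
[[0,5],[17,18],[21,7],[32,3],[34,0]]
[[0,5],[17,18],[21,7],[32,3],[34,0]]
[[0,5],[17,18],[21,7],[32,9],[35,0]]
[[0,5],[17,18],[21,7],[32,9],[35,0],[45,2],[47,0]]
[[0,5],[17,18],[21,7],[32,9],[35,0],[45,2],[47,0]]
[[0,5],[1,18],[21,7],[32,9],[35,0],[45,2],[47,0]]
[[0,5],[1,18],[21,7],[32,9],[35,0],[45,2],[47,0]]
[[0,5],[1,18],[21,7],[32,9],[35,0],[45,2],[47,0]]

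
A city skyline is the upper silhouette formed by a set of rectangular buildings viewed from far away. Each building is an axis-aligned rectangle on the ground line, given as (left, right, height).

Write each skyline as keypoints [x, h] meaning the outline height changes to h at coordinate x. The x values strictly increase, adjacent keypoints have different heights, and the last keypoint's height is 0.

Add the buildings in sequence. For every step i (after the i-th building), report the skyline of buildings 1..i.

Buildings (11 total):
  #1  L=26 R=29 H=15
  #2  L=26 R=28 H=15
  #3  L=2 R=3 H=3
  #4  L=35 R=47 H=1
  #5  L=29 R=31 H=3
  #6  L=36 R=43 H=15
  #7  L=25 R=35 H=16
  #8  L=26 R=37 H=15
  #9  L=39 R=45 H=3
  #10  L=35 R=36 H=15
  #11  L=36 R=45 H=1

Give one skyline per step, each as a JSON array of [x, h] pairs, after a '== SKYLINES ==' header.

== SKYLINES ==
[[26,15],[29,0]]
[[26,15],[29,0]]
[[2,3],[3,0],[26,15],[29,0]]
[[2,3],[3,0],[26,15],[29,0],[35,1],[47,0]]
[[2,3],[3,0],[26,15],[29,3],[31,0],[35,1],[47,0]]
[[2,3],[3,0],[26,15],[29,3],[31,0],[35,1],[36,15],[43,1],[47,0]]
[[2,3],[3,0],[25,16],[35,1],[36,15],[43,1],[47,0]]
[[2,3],[3,0],[25,16],[35,15],[43,1],[47,0]]
[[2,3],[3,0],[25,16],[35,15],[43,3],[45,1],[47,0]]
[[2,3],[3,0],[25,16],[35,15],[43,3],[45,1],[47,0]]
[[2,3],[3,0],[25,16],[35,15],[43,3],[45,1],[47,0]]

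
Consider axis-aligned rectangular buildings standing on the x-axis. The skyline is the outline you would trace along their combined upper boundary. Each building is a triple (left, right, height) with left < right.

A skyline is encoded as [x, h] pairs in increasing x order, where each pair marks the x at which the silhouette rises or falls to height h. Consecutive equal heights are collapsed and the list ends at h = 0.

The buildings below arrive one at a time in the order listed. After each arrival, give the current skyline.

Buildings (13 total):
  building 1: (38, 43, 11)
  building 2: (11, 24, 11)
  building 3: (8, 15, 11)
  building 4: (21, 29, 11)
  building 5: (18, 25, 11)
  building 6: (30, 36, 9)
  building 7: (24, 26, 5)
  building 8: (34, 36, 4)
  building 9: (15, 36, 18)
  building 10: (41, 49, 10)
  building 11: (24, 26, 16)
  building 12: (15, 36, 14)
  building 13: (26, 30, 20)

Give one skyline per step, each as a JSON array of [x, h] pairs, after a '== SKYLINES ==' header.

== SKYLINES ==
[[38,11],[43,0]]
[[11,11],[24,0],[38,11],[43,0]]
[[8,11],[24,0],[38,11],[43,0]]
[[8,11],[29,0],[38,11],[43,0]]
[[8,11],[29,0],[38,11],[43,0]]
[[8,11],[29,0],[30,9],[36,0],[38,11],[43,0]]
[[8,11],[29,0],[30,9],[36,0],[38,11],[43,0]]
[[8,11],[29,0],[30,9],[36,0],[38,11],[43,0]]
[[8,11],[15,18],[36,0],[38,11],[43,0]]
[[8,11],[15,18],[36,0],[38,11],[43,10],[49,0]]
[[8,11],[15,18],[36,0],[38,11],[43,10],[49,0]]
[[8,11],[15,18],[36,0],[38,11],[43,10],[49,0]]
[[8,11],[15,18],[26,20],[30,18],[36,0],[38,11],[43,10],[49,0]]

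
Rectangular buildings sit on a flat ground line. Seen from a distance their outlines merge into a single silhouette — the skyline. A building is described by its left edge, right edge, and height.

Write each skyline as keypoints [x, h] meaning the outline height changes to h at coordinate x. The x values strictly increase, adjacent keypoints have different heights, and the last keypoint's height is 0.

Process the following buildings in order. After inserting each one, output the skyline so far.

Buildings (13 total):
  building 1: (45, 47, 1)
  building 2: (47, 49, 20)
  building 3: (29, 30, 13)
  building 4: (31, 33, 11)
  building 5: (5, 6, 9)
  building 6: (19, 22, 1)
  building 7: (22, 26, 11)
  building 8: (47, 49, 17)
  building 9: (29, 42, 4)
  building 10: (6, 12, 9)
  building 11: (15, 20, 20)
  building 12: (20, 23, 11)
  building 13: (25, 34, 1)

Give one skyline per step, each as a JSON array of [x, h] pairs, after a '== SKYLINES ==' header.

== SKYLINES ==
[[45,1],[47,0]]
[[45,1],[47,20],[49,0]]
[[29,13],[30,0],[45,1],[47,20],[49,0]]
[[29,13],[30,0],[31,11],[33,0],[45,1],[47,20],[49,0]]
[[5,9],[6,0],[29,13],[30,0],[31,11],[33,0],[45,1],[47,20],[49,0]]
[[5,9],[6,0],[19,1],[22,0],[29,13],[30,0],[31,11],[33,0],[45,1],[47,20],[49,0]]
[[5,9],[6,0],[19,1],[22,11],[26,0],[29,13],[30,0],[31,11],[33,0],[45,1],[47,20],[49,0]]
[[5,9],[6,0],[19,1],[22,11],[26,0],[29,13],[30,0],[31,11],[33,0],[45,1],[47,20],[49,0]]
[[5,9],[6,0],[19,1],[22,11],[26,0],[29,13],[30,4],[31,11],[33,4],[42,0],[45,1],[47,20],[49,0]]
[[5,9],[12,0],[19,1],[22,11],[26,0],[29,13],[30,4],[31,11],[33,4],[42,0],[45,1],[47,20],[49,0]]
[[5,9],[12,0],[15,20],[20,1],[22,11],[26,0],[29,13],[30,4],[31,11],[33,4],[42,0],[45,1],[47,20],[49,0]]
[[5,9],[12,0],[15,20],[20,11],[26,0],[29,13],[30,4],[31,11],[33,4],[42,0],[45,1],[47,20],[49,0]]
[[5,9],[12,0],[15,20],[20,11],[26,1],[29,13],[30,4],[31,11],[33,4],[42,0],[45,1],[47,20],[49,0]]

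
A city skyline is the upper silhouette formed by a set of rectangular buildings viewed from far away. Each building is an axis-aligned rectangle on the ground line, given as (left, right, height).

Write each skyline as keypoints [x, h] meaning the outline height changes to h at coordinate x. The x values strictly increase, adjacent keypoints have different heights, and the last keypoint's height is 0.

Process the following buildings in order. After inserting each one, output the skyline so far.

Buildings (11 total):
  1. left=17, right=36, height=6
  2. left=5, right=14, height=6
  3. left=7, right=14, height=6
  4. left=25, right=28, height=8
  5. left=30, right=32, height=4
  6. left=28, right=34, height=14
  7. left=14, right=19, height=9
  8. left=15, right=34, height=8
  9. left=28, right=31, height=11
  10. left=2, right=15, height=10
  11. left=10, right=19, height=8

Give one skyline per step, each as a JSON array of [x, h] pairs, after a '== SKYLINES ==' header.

== SKYLINES ==
[[17,6],[36,0]]
[[5,6],[14,0],[17,6],[36,0]]
[[5,6],[14,0],[17,6],[36,0]]
[[5,6],[14,0],[17,6],[25,8],[28,6],[36,0]]
[[5,6],[14,0],[17,6],[25,8],[28,6],[36,0]]
[[5,6],[14,0],[17,6],[25,8],[28,14],[34,6],[36,0]]
[[5,6],[14,9],[19,6],[25,8],[28,14],[34,6],[36,0]]
[[5,6],[14,9],[19,8],[28,14],[34,6],[36,0]]
[[5,6],[14,9],[19,8],[28,14],[34,6],[36,0]]
[[2,10],[15,9],[19,8],[28,14],[34,6],[36,0]]
[[2,10],[15,9],[19,8],[28,14],[34,6],[36,0]]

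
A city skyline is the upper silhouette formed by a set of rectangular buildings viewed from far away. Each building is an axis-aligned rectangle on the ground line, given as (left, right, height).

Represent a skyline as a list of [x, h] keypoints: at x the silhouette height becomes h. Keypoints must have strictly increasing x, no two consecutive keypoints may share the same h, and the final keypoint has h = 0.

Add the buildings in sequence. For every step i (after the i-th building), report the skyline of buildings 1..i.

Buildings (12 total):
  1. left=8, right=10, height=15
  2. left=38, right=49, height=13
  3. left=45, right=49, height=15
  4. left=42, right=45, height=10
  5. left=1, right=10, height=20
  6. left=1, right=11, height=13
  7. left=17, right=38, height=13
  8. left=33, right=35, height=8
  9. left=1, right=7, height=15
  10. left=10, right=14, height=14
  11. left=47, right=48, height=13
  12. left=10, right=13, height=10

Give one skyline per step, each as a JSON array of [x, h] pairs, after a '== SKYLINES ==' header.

== SKYLINES ==
[[8,15],[10,0]]
[[8,15],[10,0],[38,13],[49,0]]
[[8,15],[10,0],[38,13],[45,15],[49,0]]
[[8,15],[10,0],[38,13],[45,15],[49,0]]
[[1,20],[10,0],[38,13],[45,15],[49,0]]
[[1,20],[10,13],[11,0],[38,13],[45,15],[49,0]]
[[1,20],[10,13],[11,0],[17,13],[45,15],[49,0]]
[[1,20],[10,13],[11,0],[17,13],[45,15],[49,0]]
[[1,20],[10,13],[11,0],[17,13],[45,15],[49,0]]
[[1,20],[10,14],[14,0],[17,13],[45,15],[49,0]]
[[1,20],[10,14],[14,0],[17,13],[45,15],[49,0]]
[[1,20],[10,14],[14,0],[17,13],[45,15],[49,0]]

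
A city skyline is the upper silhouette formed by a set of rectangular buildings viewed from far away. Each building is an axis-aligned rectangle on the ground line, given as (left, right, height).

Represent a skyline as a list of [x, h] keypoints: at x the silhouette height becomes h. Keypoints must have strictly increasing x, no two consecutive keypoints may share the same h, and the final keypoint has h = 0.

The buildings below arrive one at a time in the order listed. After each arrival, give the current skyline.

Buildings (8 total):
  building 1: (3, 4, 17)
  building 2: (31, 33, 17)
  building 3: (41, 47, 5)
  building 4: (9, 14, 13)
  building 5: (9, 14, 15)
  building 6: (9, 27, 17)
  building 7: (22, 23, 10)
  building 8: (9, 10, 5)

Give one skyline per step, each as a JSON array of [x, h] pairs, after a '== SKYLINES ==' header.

== SKYLINES ==
[[3,17],[4,0]]
[[3,17],[4,0],[31,17],[33,0]]
[[3,17],[4,0],[31,17],[33,0],[41,5],[47,0]]
[[3,17],[4,0],[9,13],[14,0],[31,17],[33,0],[41,5],[47,0]]
[[3,17],[4,0],[9,15],[14,0],[31,17],[33,0],[41,5],[47,0]]
[[3,17],[4,0],[9,17],[27,0],[31,17],[33,0],[41,5],[47,0]]
[[3,17],[4,0],[9,17],[27,0],[31,17],[33,0],[41,5],[47,0]]
[[3,17],[4,0],[9,17],[27,0],[31,17],[33,0],[41,5],[47,0]]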